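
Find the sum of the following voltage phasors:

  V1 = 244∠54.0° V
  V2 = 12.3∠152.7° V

Step 1 — Convert each phasor to rectangular form:
  V1 = 244·(cos(54.0°) + j·sin(54.0°)) = 143.4 + j197.4 V
  V2 = 12.3·(cos(152.7°) + j·sin(152.7°)) = -10.93 + j5.641 V
Step 2 — Sum components: V_total = 132.5 + j203 V.
Step 3 — Convert to polar: |V_total| = 242.4 V, ∠V_total = 56.9°.

V_total = 242.4∠56.9° V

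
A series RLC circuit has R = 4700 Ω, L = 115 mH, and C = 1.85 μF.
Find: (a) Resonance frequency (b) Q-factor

Step 1 — Resonance condition Im(Z)=0 gives ω₀ = 1/√(LC).
Step 2 — ω₀ = 1/√(0.115·1.85e-06) = 2168 rad/s.
Step 3 — f₀ = ω₀/(2π) = 345.1 Hz.
Step 4 — Series Q: Q = ω₀L/R = 2168·0.115/4700 = 0.05305.

(a) f₀ = 345.1 Hz  (b) Q = 0.05305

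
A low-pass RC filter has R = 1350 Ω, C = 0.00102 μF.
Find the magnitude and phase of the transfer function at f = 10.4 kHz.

Step 1 — Angular frequency: ω = 2π·1.04e+04 = 6.535e+04 rad/s.
Step 2 — Transfer function: H(jω) = 1/(1 + jωRC).
Step 3 — Denominator: 1 + jωRC = 1 + j·6.535e+04·1350·1.02e-09 = 1 + j0.08998.
Step 4 — H = 0.992 - j0.08926.
Step 5 — Magnitude: |H| = 0.996 (-0.0 dB); phase: φ = -5.1°.

|H| = 0.996 (-0.0 dB), φ = -5.1°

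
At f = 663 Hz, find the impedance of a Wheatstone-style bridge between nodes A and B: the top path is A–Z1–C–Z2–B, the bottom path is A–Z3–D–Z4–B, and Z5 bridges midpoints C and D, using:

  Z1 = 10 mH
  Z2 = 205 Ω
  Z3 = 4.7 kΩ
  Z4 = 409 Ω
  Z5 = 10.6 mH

Step 1 — Angular frequency: ω = 2π·f = 2π·663 = 4166 rad/s.
Step 2 — Component impedances:
  Z1: Z = jωL = j·4166·0.01 = 0 + j41.66 Ω
  Z2: Z = R = 205 Ω
  Z3: Z = R = 4700 Ω
  Z4: Z = R = 409 Ω
  Z5: Z = jωL = j·4166·0.0106 = 0 + j44.16 Ω
Step 3 — Bridge requires nodal analysis (the Z5 bridge couples midpoints C and D, so the two paths cannot be reduced to a simple series/parallel combination). Setting node B to ground and injecting 1 A at node A, the 3-node admittance system at A, C, D solves to V_A = Z_AB = 137.6 + j46.52 Ω = 145.2∠18.7° Ω.

Z = 137.6 + j46.52 Ω = 145.2∠18.7° Ω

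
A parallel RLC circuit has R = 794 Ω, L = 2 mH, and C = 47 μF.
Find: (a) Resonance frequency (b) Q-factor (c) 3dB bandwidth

Step 1 — Resonance: ω₀ = 1/√(LC) = 1/√(0.002·4.7e-05) = 3262 rad/s.
Step 2 — f₀ = ω₀/(2π) = 519.1 Hz.
Step 3 — Parallel Q: Q = R/(ω₀L) = 794/(3262·0.002) = 121.7.
Step 4 — Bandwidth: Δω = ω₀/Q = 26.8 rad/s; BW = Δω/(2π) = 4.265 Hz.

(a) f₀ = 519.1 Hz  (b) Q = 121.7  (c) BW = 4.265 Hz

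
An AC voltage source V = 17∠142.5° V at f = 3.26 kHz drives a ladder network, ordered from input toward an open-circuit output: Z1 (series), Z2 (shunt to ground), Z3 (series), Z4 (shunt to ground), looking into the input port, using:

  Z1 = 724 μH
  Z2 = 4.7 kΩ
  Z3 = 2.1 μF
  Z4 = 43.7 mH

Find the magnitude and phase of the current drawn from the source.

Step 1 — Angular frequency: ω = 2π·f = 2π·3260 = 2.048e+04 rad/s.
Step 2 — Component impedances:
  Z1: Z = jωL = j·2.048e+04·0.000724 = 0 + j14.83 Ω
  Z2: Z = R = 4700 Ω
  Z3: Z = 1/(jωC) = -j/(ω·C) = 0 - j23.25 Ω
  Z4: Z = jωL = j·2.048e+04·0.0437 = 0 + j895.1 Ω
Step 3 — Ladder network (open output): work backward from the far end, alternating series and parallel combinations. Z_in = 156.4 + j857.7 Ω = 871.8∠79.7° Ω.
Step 4 — Source phasor: V = 17∠142.5° V = -13.49 + j10.35 V.
Step 5 — Ohm's law: I = V / Z_total = (-13.49 + j10.35) / (156.4 + j857.7) = 0.008904 + j0.01735 A.
Step 6 — Convert to polar: |I| = 0.0195 A, ∠I = 62.8°.

I = 0.0195∠62.8° A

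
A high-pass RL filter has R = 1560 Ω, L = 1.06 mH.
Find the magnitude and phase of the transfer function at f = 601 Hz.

Step 1 — Angular frequency: ω = 2π·601 = 3776 rad/s.
Step 2 — Transfer function: H(jω) = jωL/(R + jωL).
Step 3 — Numerator jωL = j·4.003; denominator R + jωL = 1560 + j4.003.
Step 4 — H = 6.584e-06 + j0.002566.
Step 5 — Magnitude: |H| = 0.002566 (-51.8 dB); phase: φ = 89.9°.

|H| = 0.002566 (-51.8 dB), φ = 89.9°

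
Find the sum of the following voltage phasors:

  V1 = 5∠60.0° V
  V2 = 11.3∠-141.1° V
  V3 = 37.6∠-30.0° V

Step 1 — Convert each phasor to rectangular form:
  V1 = 5·(cos(60.0°) + j·sin(60.0°)) = 2.5 + j4.33 V
  V2 = 11.3·(cos(-141.1°) + j·sin(-141.1°)) = -8.794 - j7.096 V
  V3 = 37.6·(cos(-30.0°) + j·sin(-30.0°)) = 32.56 - j18.8 V
Step 2 — Sum components: V_total = 26.27 - j21.57 V.
Step 3 — Convert to polar: |V_total| = 33.99 V, ∠V_total = -39.4°.

V_total = 33.99∠-39.4° V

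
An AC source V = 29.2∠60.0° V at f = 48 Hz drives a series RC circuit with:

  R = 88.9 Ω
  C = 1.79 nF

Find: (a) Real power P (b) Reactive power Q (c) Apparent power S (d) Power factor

Step 1 — Angular frequency: ω = 2π·f = 2π·48 = 301.6 rad/s.
Step 2 — Component impedances:
  R: Z = R = 88.9 Ω
  C: Z = 1/(jωC) = -j/(ω·C) = 0 - j1.852e+06 Ω
Step 3 — Series combination: Z_total = R + C = 88.9 - j1.852e+06 Ω = 1.852e+06∠-90.0° Ω.
Step 4 — Source phasor: V = 29.2∠60.0° V = 14.6 + j25.29 V.
Step 5 — Current: I = V / Z = -1.365e-05 + j7.882e-06 A = 1.576e-05∠150.0° A.
Step 6 — Complex power: S = V·I* = 2.209e-08 - j0.0004603 VA.
Step 7 — Real power: P = Re(S) = 2.209e-08 W.
Step 8 — Reactive power: Q = Im(S) = -0.0004603 VAR.
Step 9 — Apparent power: |S| = 0.0004603 VA.
Step 10 — Power factor: PF = P/|S| = 4.799e-05 (leading).

(a) P = 2.209e-08 W  (b) Q = -0.0004603 VAR  (c) S = 0.0004603 VA  (d) PF = 4.799e-05 (leading)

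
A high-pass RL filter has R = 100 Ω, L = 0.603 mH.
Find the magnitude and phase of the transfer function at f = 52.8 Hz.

Step 1 — Angular frequency: ω = 2π·52.8 = 331.8 rad/s.
Step 2 — Transfer function: H(jω) = jωL/(R + jωL).
Step 3 — Numerator jωL = j·0.2; denominator R + jωL = 100 + j0.2.
Step 4 — H = 4.002e-06 + j0.002.
Step 5 — Magnitude: |H| = 0.002 (-54.0 dB); phase: φ = 89.9°.

|H| = 0.002 (-54.0 dB), φ = 89.9°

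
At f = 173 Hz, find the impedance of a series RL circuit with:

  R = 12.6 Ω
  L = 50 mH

Step 1 — Angular frequency: ω = 2π·f = 2π·173 = 1087 rad/s.
Step 2 — Component impedances:
  R: Z = R = 12.6 Ω
  L: Z = jωL = j·1087·0.05 = 0 + j54.35 Ω
Step 3 — Series combination: Z_total = R + L = 12.6 + j54.35 Ω = 55.79∠76.9° Ω.

Z = 12.6 + j54.35 Ω = 55.79∠76.9° Ω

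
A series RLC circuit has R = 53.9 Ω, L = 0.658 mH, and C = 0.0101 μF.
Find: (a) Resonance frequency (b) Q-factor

Step 1 — Resonance condition Im(Z)=0 gives ω₀ = 1/√(LC).
Step 2 — ω₀ = 1/√(0.000658·1.01e-08) = 3.879e+05 rad/s.
Step 3 — f₀ = ω₀/(2π) = 6.174e+04 Hz.
Step 4 — Series Q: Q = ω₀L/R = 3.879e+05·0.000658/53.9 = 4.735.

(a) f₀ = 6.174e+04 Hz  (b) Q = 4.735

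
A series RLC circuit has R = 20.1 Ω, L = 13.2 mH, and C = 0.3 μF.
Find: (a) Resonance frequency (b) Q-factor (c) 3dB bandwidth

Step 1 — Resonance: ω₀ = 1/√(LC) = 1/√(0.0132·3e-07) = 1.589e+04 rad/s.
Step 2 — f₀ = ω₀/(2π) = 2529 Hz.
Step 3 — Series Q: Q = ω₀L/R = 1.589e+04·0.0132/20.1 = 10.44.
Step 4 — Bandwidth: Δω = ω₀/Q = 1523 rad/s; BW = Δω/(2π) = 242.3 Hz.

(a) f₀ = 2529 Hz  (b) Q = 10.44  (c) BW = 242.3 Hz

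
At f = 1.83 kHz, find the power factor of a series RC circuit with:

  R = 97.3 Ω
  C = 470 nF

Step 1 — Angular frequency: ω = 2π·f = 2π·1830 = 1.15e+04 rad/s.
Step 2 — Component impedances:
  R: Z = R = 97.3 Ω
  C: Z = 1/(jωC) = -j/(ω·C) = 0 - j185 Ω
Step 3 — Series combination: Z_total = R + C = 97.3 - j185 Ω = 209.1∠-62.3° Ω.
Step 4 — Power factor: PF = cos(φ) = Re(Z)/|Z| = 97.3/209.06 = 0.4654.
Step 5 — Type: Im(Z) = -185 ⇒ leading (phase φ = -62.3°).

PF = 0.4654 (leading, φ = -62.3°)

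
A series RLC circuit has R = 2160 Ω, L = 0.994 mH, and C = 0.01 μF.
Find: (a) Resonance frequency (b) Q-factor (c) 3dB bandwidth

Step 1 — Resonance: ω₀ = 1/√(LC) = 1/√(0.000994·1e-08) = 3.172e+05 rad/s.
Step 2 — f₀ = ω₀/(2π) = 5.048e+04 Hz.
Step 3 — Series Q: Q = ω₀L/R = 3.172e+05·0.000994/2160 = 0.146.
Step 4 — Bandwidth: Δω = ω₀/Q = 2.173e+06 rad/s; BW = Δω/(2π) = 3.458e+05 Hz.

(a) f₀ = 5.048e+04 Hz  (b) Q = 0.146  (c) BW = 3.458e+05 Hz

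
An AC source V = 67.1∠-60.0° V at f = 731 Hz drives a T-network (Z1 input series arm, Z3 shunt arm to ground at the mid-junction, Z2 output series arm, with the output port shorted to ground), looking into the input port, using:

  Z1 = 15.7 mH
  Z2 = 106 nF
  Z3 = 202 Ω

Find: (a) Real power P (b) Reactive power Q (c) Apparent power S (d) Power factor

Step 1 — Angular frequency: ω = 2π·f = 2π·731 = 4593 rad/s.
Step 2 — Component impedances:
  Z1: Z = jωL = j·4593·0.0157 = 0 + j72.11 Ω
  Z2: Z = 1/(jωC) = -j/(ω·C) = 0 - j2054 Ω
  Z3: Z = R = 202 Ω
Step 3 — With the output port shorted to ground, the output series arm Z2 runs from the junction to ground; the shunt arm Z3 also runs from the junction to ground. They appear in parallel: Z3 || Z2 = 200.1 - j19.68 Ω.
Step 4 — Series with input arm Z1: Z_in = Z1 + (Z3 || Z2) = 200.1 + j52.43 Ω = 206.8∠14.7° Ω.
Step 5 — Source phasor: V = 67.1∠-60.0° V = 33.55 - j58.11 V.
Step 6 — Current: I = V / Z = 0.08568 - j0.3129 A = 0.3244∠-74.7° A.
Step 7 — Complex power: S = V·I* = 21.06 + j5.519 VA.
Step 8 — Real power: P = Re(S) = 21.06 W.
Step 9 — Reactive power: Q = Im(S) = 5.519 VAR.
Step 10 — Apparent power: |S| = 21.77 VA.
Step 11 — Power factor: PF = P/|S| = 0.9673 (lagging).

(a) P = 21.06 W  (b) Q = 5.519 VAR  (c) S = 21.77 VA  (d) PF = 0.9673 (lagging)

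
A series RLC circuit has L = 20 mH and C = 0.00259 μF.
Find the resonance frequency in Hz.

Step 1 — Resonance condition Im(Z)=0 gives ω₀ = 1/√(LC).
Step 2 — ω₀ = 1/√(0.02·2.59e-09) = 1.389e+05 rad/s.
Step 3 — f₀ = ω₀/(2π) = 2.211e+04 Hz.

f₀ = 2.211e+04 Hz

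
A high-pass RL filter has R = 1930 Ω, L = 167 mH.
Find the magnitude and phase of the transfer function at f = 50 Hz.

Step 1 — Angular frequency: ω = 2π·50 = 314.2 rad/s.
Step 2 — Transfer function: H(jω) = jωL/(R + jωL).
Step 3 — Numerator jωL = j·52.46; denominator R + jωL = 1930 + j52.46.
Step 4 — H = 0.0007384 + j0.02716.
Step 5 — Magnitude: |H| = 0.02717 (-31.3 dB); phase: φ = 88.4°.

|H| = 0.02717 (-31.3 dB), φ = 88.4°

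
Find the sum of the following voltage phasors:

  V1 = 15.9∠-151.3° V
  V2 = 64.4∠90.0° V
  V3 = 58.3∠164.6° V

Step 1 — Convert each phasor to rectangular form:
  V1 = 15.9·(cos(-151.3°) + j·sin(-151.3°)) = -13.95 - j7.636 V
  V2 = 64.4·(cos(90.0°) + j·sin(90.0°)) = 0 + j64.4 V
  V3 = 58.3·(cos(164.6°) + j·sin(164.6°)) = -56.21 + j15.48 V
Step 2 — Sum components: V_total = -70.15 + j72.25 V.
Step 3 — Convert to polar: |V_total| = 100.7 V, ∠V_total = 134.2°.

V_total = 100.7∠134.2° V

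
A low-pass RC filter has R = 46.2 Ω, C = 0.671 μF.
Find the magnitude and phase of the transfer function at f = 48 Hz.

Step 1 — Angular frequency: ω = 2π·48 = 301.6 rad/s.
Step 2 — Transfer function: H(jω) = 1/(1 + jωRC).
Step 3 — Denominator: 1 + jωRC = 1 + j·301.6·46.2·6.71e-07 = 1 + j0.009349.
Step 4 — H = 0.9999 - j0.009349.
Step 5 — Magnitude: |H| = 1 (-0.0 dB); phase: φ = -0.5°.

|H| = 1 (-0.0 dB), φ = -0.5°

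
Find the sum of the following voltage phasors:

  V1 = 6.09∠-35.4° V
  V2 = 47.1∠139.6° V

Step 1 — Convert each phasor to rectangular form:
  V1 = 6.09·(cos(-35.4°) + j·sin(-35.4°)) = 4.964 - j3.528 V
  V2 = 47.1·(cos(139.6°) + j·sin(139.6°)) = -35.87 + j30.53 V
Step 2 — Sum components: V_total = -30.9 + j27 V.
Step 3 — Convert to polar: |V_total| = 41.04 V, ∠V_total = 138.9°.

V_total = 41.04∠138.9° V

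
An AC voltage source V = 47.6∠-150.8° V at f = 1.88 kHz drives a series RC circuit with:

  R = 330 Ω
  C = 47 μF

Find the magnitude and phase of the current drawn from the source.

Step 1 — Angular frequency: ω = 2π·f = 2π·1880 = 1.181e+04 rad/s.
Step 2 — Component impedances:
  R: Z = R = 330 Ω
  C: Z = 1/(jωC) = -j/(ω·C) = 0 - j1.801 Ω
Step 3 — Series combination: Z_total = R + C = 330 - j1.801 Ω = 330∠-0.3° Ω.
Step 4 — Source phasor: V = 47.6∠-150.8° V = -41.55 - j23.22 V.
Step 5 — Ohm's law: I = V / Z_total = (-41.55 - j23.22) / (330 - j1.801) = -0.1255 - j0.07106 A.
Step 6 — Convert to polar: |I| = 0.1442 A, ∠I = -150.5°.

I = 0.1442∠-150.5° A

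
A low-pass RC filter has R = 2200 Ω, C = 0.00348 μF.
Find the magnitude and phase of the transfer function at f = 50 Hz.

Step 1 — Angular frequency: ω = 2π·50 = 314.2 rad/s.
Step 2 — Transfer function: H(jω) = 1/(1 + jωRC).
Step 3 — Denominator: 1 + jωRC = 1 + j·314.2·2200·3.48e-09 = 1 + j0.002405.
Step 4 — H = 1 - j0.002405.
Step 5 — Magnitude: |H| = 1 (-0.0 dB); phase: φ = -0.1°.

|H| = 1 (-0.0 dB), φ = -0.1°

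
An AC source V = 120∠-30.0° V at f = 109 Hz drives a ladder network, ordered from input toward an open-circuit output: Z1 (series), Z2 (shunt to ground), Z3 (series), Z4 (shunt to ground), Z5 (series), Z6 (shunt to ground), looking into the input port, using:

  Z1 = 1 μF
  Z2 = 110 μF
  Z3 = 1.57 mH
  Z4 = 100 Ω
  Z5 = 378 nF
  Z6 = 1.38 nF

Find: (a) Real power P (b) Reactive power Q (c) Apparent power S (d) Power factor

Step 1 — Angular frequency: ω = 2π·f = 2π·109 = 684.9 rad/s.
Step 2 — Component impedances:
  Z1: Z = 1/(jωC) = -j/(ω·C) = 0 - j1460 Ω
  Z2: Z = 1/(jωC) = -j/(ω·C) = 0 - j13.27 Ω
  Z3: Z = jωL = j·684.9·0.00157 = 0 + j1.075 Ω
  Z4: Z = R = 100 Ω
  Z5: Z = 1/(jωC) = -j/(ω·C) = 0 - j3863 Ω
  Z6: Z = 1/(jωC) = -j/(ω·C) = 0 - j1.058e+06 Ω
Step 3 — Ladder network (open output): work backward from the far end, alternating series and parallel combinations. Z_in = 1.736 - j1473 Ω = 1473∠-89.9° Ω.
Step 4 — Source phasor: V = 120∠-30.0° V = 103.9 - j60 V.
Step 5 — Current: I = V / Z = 0.04081 + j0.07049 A = 0.08146∠59.9° A.
Step 6 — Complex power: S = V·I* = 0.01152 - j9.775 VA.
Step 7 — Real power: P = Re(S) = 0.01152 W.
Step 8 — Reactive power: Q = Im(S) = -9.775 VAR.
Step 9 — Apparent power: |S| = 9.775 VA.
Step 10 — Power factor: PF = P/|S| = 0.001178 (leading).

(a) P = 0.01152 W  (b) Q = -9.775 VAR  (c) S = 9.775 VA  (d) PF = 0.001178 (leading)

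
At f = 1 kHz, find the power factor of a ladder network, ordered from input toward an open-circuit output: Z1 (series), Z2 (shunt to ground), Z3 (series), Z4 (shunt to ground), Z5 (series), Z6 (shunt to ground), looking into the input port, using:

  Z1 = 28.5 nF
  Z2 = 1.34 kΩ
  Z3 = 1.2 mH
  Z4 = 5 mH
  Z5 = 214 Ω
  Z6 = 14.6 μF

Step 1 — Angular frequency: ω = 2π·f = 2π·1000 = 6283 rad/s.
Step 2 — Component impedances:
  Z1: Z = 1/(jωC) = -j/(ω·C) = 0 - j5584 Ω
  Z2: Z = R = 1340 Ω
  Z3: Z = jωL = j·6283·0.0012 = 0 + j7.54 Ω
  Z4: Z = jωL = j·6283·0.005 = 0 + j31.42 Ω
  Z5: Z = R = 214 Ω
  Z6: Z = 1/(jωC) = -j/(ω·C) = 0 - j10.9 Ω
Step 3 — Ladder network (open output): work backward from the far end, alternating series and parallel combinations. Z_in = 5.649 - j5546 Ω = 5546∠-89.9° Ω.
Step 4 — Power factor: PF = cos(φ) = Re(Z)/|Z| = 5.649/5546 = 0.001019.
Step 5 — Type: Im(Z) = -5546 ⇒ leading (phase φ = -89.9°).

PF = 0.001019 (leading, φ = -89.9°)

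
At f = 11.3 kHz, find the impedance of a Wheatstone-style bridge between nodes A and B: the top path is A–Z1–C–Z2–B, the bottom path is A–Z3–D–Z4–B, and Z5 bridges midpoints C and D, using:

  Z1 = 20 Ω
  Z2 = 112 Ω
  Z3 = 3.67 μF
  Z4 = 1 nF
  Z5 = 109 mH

Step 1 — Angular frequency: ω = 2π·f = 2π·1.13e+04 = 7.1e+04 rad/s.
Step 2 — Component impedances:
  Z1: Z = R = 20 Ω
  Z2: Z = R = 112 Ω
  Z3: Z = 1/(jωC) = -j/(ω·C) = 0 - j3.838 Ω
  Z4: Z = 1/(jωC) = -j/(ω·C) = 0 - j1.408e+04 Ω
  Z5: Z = jωL = j·7.1e+04·0.109 = 0 + j7739 Ω
Step 3 — Bridge requires nodal analysis (the Z5 bridge couples midpoints C and D, so the two paths cannot be reduced to a simple series/parallel combination). Setting node B to ground and injecting 1 A at node A, the 3-node admittance system at A, C, D solves to V_A = Z_AB = 132 - j1.185 Ω = 132∠-0.5° Ω.

Z = 132 - j1.185 Ω = 132∠-0.5° Ω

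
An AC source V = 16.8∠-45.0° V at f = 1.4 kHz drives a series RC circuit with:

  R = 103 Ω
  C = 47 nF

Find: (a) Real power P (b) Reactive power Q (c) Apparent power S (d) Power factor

Step 1 — Angular frequency: ω = 2π·f = 2π·1400 = 8796 rad/s.
Step 2 — Component impedances:
  R: Z = R = 103 Ω
  C: Z = 1/(jωC) = -j/(ω·C) = 0 - j2419 Ω
Step 3 — Series combination: Z_total = R + C = 103 - j2419 Ω = 2421∠-87.6° Ω.
Step 4 — Source phasor: V = 16.8∠-45.0° V = 11.88 - j11.88 V.
Step 5 — Current: I = V / Z = 0.005111 + j0.004694 A = 0.006939∠42.6° A.
Step 6 — Complex power: S = V·I* = 0.00496 - j0.1165 VA.
Step 7 — Real power: P = Re(S) = 0.00496 W.
Step 8 — Reactive power: Q = Im(S) = -0.1165 VAR.
Step 9 — Apparent power: |S| = 0.1166 VA.
Step 10 — Power factor: PF = P/|S| = 0.04255 (leading).

(a) P = 0.00496 W  (b) Q = -0.1165 VAR  (c) S = 0.1166 VA  (d) PF = 0.04255 (leading)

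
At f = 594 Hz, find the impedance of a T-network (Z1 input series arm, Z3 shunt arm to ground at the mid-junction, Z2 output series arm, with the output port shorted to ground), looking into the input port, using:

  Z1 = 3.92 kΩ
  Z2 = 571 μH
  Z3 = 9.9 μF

Step 1 — Angular frequency: ω = 2π·f = 2π·594 = 3732 rad/s.
Step 2 — Component impedances:
  Z1: Z = R = 3920 Ω
  Z2: Z = jωL = j·3732·0.000571 = 0 + j2.131 Ω
  Z3: Z = 1/(jωC) = -j/(ω·C) = 0 - j27.06 Ω
Step 3 — With the output port shorted to ground, the output series arm Z2 runs from the junction to ground; the shunt arm Z3 also runs from the junction to ground. They appear in parallel: Z3 || Z2 = 0 + j2.313 Ω.
Step 4 — Series with input arm Z1: Z_in = Z1 + (Z3 || Z2) = 3920 + j2.313 Ω = 3920∠0.0° Ω.

Z = 3920 + j2.313 Ω = 3920∠0.0° Ω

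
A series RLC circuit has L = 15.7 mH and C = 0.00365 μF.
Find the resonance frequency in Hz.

Step 1 — Resonance condition Im(Z)=0 gives ω₀ = 1/√(LC).
Step 2 — ω₀ = 1/√(0.0157·3.65e-09) = 1.321e+05 rad/s.
Step 3 — f₀ = ω₀/(2π) = 2.102e+04 Hz.

f₀ = 2.102e+04 Hz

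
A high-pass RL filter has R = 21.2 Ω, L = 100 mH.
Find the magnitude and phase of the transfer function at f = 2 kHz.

Step 1 — Angular frequency: ω = 2π·2000 = 1.257e+04 rad/s.
Step 2 — Transfer function: H(jω) = jωL/(R + jωL).
Step 3 — Numerator jωL = j·1257; denominator R + jωL = 21.2 + j1257.
Step 4 — H = 0.9997 + j0.01687.
Step 5 — Magnitude: |H| = 0.9999 (-0.0 dB); phase: φ = 1.0°.

|H| = 0.9999 (-0.0 dB), φ = 1.0°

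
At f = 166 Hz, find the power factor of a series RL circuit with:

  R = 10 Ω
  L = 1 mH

Step 1 — Angular frequency: ω = 2π·f = 2π·166 = 1043 rad/s.
Step 2 — Component impedances:
  R: Z = R = 10 Ω
  L: Z = jωL = j·1043·0.001 = 0 + j1.043 Ω
Step 3 — Series combination: Z_total = R + L = 10 + j1.043 Ω = 10.05∠6.0° Ω.
Step 4 — Power factor: PF = cos(φ) = Re(Z)/|Z| = 10/10.054 = 0.9946.
Step 5 — Type: Im(Z) = 1.043 ⇒ lagging (phase φ = 6.0°).

PF = 0.9946 (lagging, φ = 6.0°)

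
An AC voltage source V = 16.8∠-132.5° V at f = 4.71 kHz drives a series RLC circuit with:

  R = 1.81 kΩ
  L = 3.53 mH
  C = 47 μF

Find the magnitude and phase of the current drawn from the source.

Step 1 — Angular frequency: ω = 2π·f = 2π·4710 = 2.959e+04 rad/s.
Step 2 — Component impedances:
  R: Z = R = 1810 Ω
  L: Z = jωL = j·2.959e+04·0.00353 = 0 + j104.5 Ω
  C: Z = 1/(jωC) = -j/(ω·C) = 0 - j0.719 Ω
Step 3 — Series combination: Z_total = R + L + C = 1810 + j103.7 Ω = 1813∠3.3° Ω.
Step 4 — Source phasor: V = 16.8∠-132.5° V = -11.35 - j12.39 V.
Step 5 — Ohm's law: I = V / Z_total = (-11.35 - j12.39) / (1810 + j103.7) = -0.006641 - j0.006463 A.
Step 6 — Convert to polar: |I| = 0.009267 A, ∠I = -135.8°.

I = 0.009267∠-135.8° A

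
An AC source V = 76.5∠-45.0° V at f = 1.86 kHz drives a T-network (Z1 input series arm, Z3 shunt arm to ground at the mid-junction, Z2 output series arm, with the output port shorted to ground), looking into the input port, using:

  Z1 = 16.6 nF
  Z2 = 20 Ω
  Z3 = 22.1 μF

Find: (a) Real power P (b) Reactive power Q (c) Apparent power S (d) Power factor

Step 1 — Angular frequency: ω = 2π·f = 2π·1860 = 1.169e+04 rad/s.
Step 2 — Component impedances:
  Z1: Z = 1/(jωC) = -j/(ω·C) = 0 - j5155 Ω
  Z2: Z = R = 20 Ω
  Z3: Z = 1/(jωC) = -j/(ω·C) = 0 - j3.872 Ω
Step 3 — With the output port shorted to ground, the output series arm Z2 runs from the junction to ground; the shunt arm Z3 also runs from the junction to ground. They appear in parallel: Z3 || Z2 = 0.7225 - j3.732 Ω.
Step 4 — Series with input arm Z1: Z_in = Z1 + (Z3 || Z2) = 0.7225 - j5158 Ω = 5158∠-90.0° Ω.
Step 5 — Source phasor: V = 76.5∠-45.0° V = 54.09 - j54.09 V.
Step 6 — Current: I = V / Z = 0.01049 + j0.01049 A = 0.01483∠45.0° A.
Step 7 — Complex power: S = V·I* = 0.0001589 - j1.135 VA.
Step 8 — Real power: P = Re(S) = 0.0001589 W.
Step 9 — Reactive power: Q = Im(S) = -1.135 VAR.
Step 10 — Apparent power: |S| = 1.135 VA.
Step 11 — Power factor: PF = P/|S| = 0.0001401 (leading).

(a) P = 0.0001589 W  (b) Q = -1.135 VAR  (c) S = 1.135 VA  (d) PF = 0.0001401 (leading)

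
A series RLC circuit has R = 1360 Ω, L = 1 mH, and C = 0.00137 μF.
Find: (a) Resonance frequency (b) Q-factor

Step 1 — Resonance condition Im(Z)=0 gives ω₀ = 1/√(LC).
Step 2 — ω₀ = 1/√(0.001·1.37e-09) = 8.544e+05 rad/s.
Step 3 — f₀ = ω₀/(2π) = 1.36e+05 Hz.
Step 4 — Series Q: Q = ω₀L/R = 8.544e+05·0.001/1360 = 0.6282.

(a) f₀ = 1.36e+05 Hz  (b) Q = 0.6282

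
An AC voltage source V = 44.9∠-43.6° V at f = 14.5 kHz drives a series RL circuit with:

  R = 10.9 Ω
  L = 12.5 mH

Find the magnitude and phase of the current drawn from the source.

Step 1 — Angular frequency: ω = 2π·f = 2π·1.45e+04 = 9.111e+04 rad/s.
Step 2 — Component impedances:
  R: Z = R = 10.9 Ω
  L: Z = jωL = j·9.111e+04·0.0125 = 0 + j1139 Ω
Step 3 — Series combination: Z_total = R + L = 10.9 + j1139 Ω = 1139∠89.5° Ω.
Step 4 — Source phasor: V = 44.9∠-43.6° V = 32.52 - j30.96 V.
Step 5 — Ohm's law: I = V / Z_total = (32.52 - j30.96) / (10.9 + j1139) = -0.02691 - j0.02881 A.
Step 6 — Convert to polar: |I| = 0.03942 A, ∠I = -133.1°.

I = 0.03942∠-133.1° A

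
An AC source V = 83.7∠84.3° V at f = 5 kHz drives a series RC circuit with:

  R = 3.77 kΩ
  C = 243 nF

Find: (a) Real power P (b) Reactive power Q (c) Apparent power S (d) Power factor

Step 1 — Angular frequency: ω = 2π·f = 2π·5000 = 3.142e+04 rad/s.
Step 2 — Component impedances:
  R: Z = R = 3770 Ω
  C: Z = 1/(jωC) = -j/(ω·C) = 0 - j131 Ω
Step 3 — Series combination: Z_total = R + C = 3770 - j131 Ω = 3772∠-2.0° Ω.
Step 4 — Source phasor: V = 83.7∠84.3° V = 8.313 + j83.29 V.
Step 5 — Current: I = V / Z = 0.001436 + j0.02214 A = 0.02219∠86.3° A.
Step 6 — Complex power: S = V·I* = 1.856 - j0.06449 VA.
Step 7 — Real power: P = Re(S) = 1.856 W.
Step 8 — Reactive power: Q = Im(S) = -0.06449 VAR.
Step 9 — Apparent power: |S| = 1.857 VA.
Step 10 — Power factor: PF = P/|S| = 0.9994 (leading).

(a) P = 1.856 W  (b) Q = -0.06449 VAR  (c) S = 1.857 VA  (d) PF = 0.9994 (leading)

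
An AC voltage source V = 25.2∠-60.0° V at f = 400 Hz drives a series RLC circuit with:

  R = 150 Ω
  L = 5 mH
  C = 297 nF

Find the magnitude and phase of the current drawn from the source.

Step 1 — Angular frequency: ω = 2π·f = 2π·400 = 2513 rad/s.
Step 2 — Component impedances:
  R: Z = R = 150 Ω
  L: Z = jωL = j·2513·0.005 = 0 + j12.57 Ω
  C: Z = 1/(jωC) = -j/(ω·C) = 0 - j1340 Ω
Step 3 — Series combination: Z_total = R + L + C = 150 - j1327 Ω = 1336∠-83.6° Ω.
Step 4 — Source phasor: V = 25.2∠-60.0° V = 12.6 - j21.82 V.
Step 5 — Ohm's law: I = V / Z_total = (12.6 - j21.82) / (150 - j1327) = 0.0173 + j0.007539 A.
Step 6 — Convert to polar: |I| = 0.01887 A, ∠I = 23.6°.

I = 0.01887∠23.6° A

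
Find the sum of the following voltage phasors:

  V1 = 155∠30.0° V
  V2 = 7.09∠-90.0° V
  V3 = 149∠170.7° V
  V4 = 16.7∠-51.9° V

Step 1 — Convert each phasor to rectangular form:
  V1 = 155·(cos(30.0°) + j·sin(30.0°)) = 134.2 + j77.5 V
  V2 = 7.09·(cos(-90.0°) + j·sin(-90.0°)) = 0 - j7.09 V
  V3 = 149·(cos(170.7°) + j·sin(170.7°)) = -147 + j24.08 V
  V4 = 16.7·(cos(-51.9°) + j·sin(-51.9°)) = 10.3 - j13.14 V
Step 2 — Sum components: V_total = -2.503 + j81.35 V.
Step 3 — Convert to polar: |V_total| = 81.39 V, ∠V_total = 91.8°.

V_total = 81.39∠91.8° V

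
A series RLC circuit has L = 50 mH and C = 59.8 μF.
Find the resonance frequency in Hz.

Step 1 — Resonance condition Im(Z)=0 gives ω₀ = 1/√(LC).
Step 2 — ω₀ = 1/√(0.05·5.98e-05) = 578.3 rad/s.
Step 3 — f₀ = ω₀/(2π) = 92.04 Hz.

f₀ = 92.04 Hz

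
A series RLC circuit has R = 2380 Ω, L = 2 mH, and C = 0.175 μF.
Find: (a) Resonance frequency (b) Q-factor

Step 1 — Resonance condition Im(Z)=0 gives ω₀ = 1/√(LC).
Step 2 — ω₀ = 1/√(0.002·1.75e-07) = 5.345e+04 rad/s.
Step 3 — f₀ = ω₀/(2π) = 8507 Hz.
Step 4 — Series Q: Q = ω₀L/R = 5.345e+04·0.002/2380 = 0.04492.

(a) f₀ = 8507 Hz  (b) Q = 0.04492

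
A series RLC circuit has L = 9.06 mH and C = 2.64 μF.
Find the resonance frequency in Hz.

Step 1 — Resonance condition Im(Z)=0 gives ω₀ = 1/√(LC).
Step 2 — ω₀ = 1/√(0.00906·2.64e-06) = 6466 rad/s.
Step 3 — f₀ = ω₀/(2π) = 1029 Hz.

f₀ = 1029 Hz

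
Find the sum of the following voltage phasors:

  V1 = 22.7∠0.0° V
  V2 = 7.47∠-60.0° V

Step 1 — Convert each phasor to rectangular form:
  V1 = 22.7·(cos(0.0°) + j·sin(0.0°)) = 22.7 V
  V2 = 7.47·(cos(-60.0°) + j·sin(-60.0°)) = 3.735 - j6.469 V
Step 2 — Sum components: V_total = 26.43 - j6.469 V.
Step 3 — Convert to polar: |V_total| = 27.22 V, ∠V_total = -13.8°.

V_total = 27.22∠-13.8° V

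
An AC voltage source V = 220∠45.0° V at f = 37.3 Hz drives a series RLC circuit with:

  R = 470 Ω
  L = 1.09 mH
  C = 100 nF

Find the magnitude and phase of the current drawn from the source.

Step 1 — Angular frequency: ω = 2π·f = 2π·37.3 = 234.4 rad/s.
Step 2 — Component impedances:
  R: Z = R = 470 Ω
  L: Z = jωL = j·234.4·0.00109 = 0 + j0.2555 Ω
  C: Z = 1/(jωC) = -j/(ω·C) = 0 - j4.267e+04 Ω
Step 3 — Series combination: Z_total = R + L + C = 470 - j4.267e+04 Ω = 4.267e+04∠-89.4° Ω.
Step 4 — Source phasor: V = 220∠45.0° V = 155.6 + j155.6 V.
Step 5 — Ohm's law: I = V / Z_total = (155.6 + j155.6) / (470 - j4.267e+04) = -0.003605 + j0.003686 A.
Step 6 — Convert to polar: |I| = 0.005156 A, ∠I = 134.4°.

I = 0.005156∠134.4° A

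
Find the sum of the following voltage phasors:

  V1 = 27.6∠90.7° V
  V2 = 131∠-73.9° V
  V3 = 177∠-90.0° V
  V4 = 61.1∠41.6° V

Step 1 — Convert each phasor to rectangular form:
  V1 = 27.6·(cos(90.7°) + j·sin(90.7°)) = -0.3372 + j27.6 V
  V2 = 131·(cos(-73.9°) + j·sin(-73.9°)) = 36.33 - j125.9 V
  V3 = 177·(cos(-90.0°) + j·sin(-90.0°)) = 0 - j177 V
  V4 = 61.1·(cos(41.6°) + j·sin(41.6°)) = 45.69 + j40.57 V
Step 2 — Sum components: V_total = 81.68 - j234.7 V.
Step 3 — Convert to polar: |V_total| = 248.5 V, ∠V_total = -70.8°.

V_total = 248.5∠-70.8° V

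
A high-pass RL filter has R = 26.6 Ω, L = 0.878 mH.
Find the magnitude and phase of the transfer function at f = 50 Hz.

Step 1 — Angular frequency: ω = 2π·50 = 314.2 rad/s.
Step 2 — Transfer function: H(jω) = jωL/(R + jωL).
Step 3 — Numerator jωL = j·0.2758; denominator R + jωL = 26.6 + j0.2758.
Step 4 — H = 0.0001075 + j0.01037.
Step 5 — Magnitude: |H| = 0.01037 (-39.7 dB); phase: φ = 89.4°.

|H| = 0.01037 (-39.7 dB), φ = 89.4°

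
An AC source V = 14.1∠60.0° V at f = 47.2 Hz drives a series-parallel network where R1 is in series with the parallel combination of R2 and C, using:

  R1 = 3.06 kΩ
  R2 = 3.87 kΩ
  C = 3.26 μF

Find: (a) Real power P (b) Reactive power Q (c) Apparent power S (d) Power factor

Step 1 — Angular frequency: ω = 2π·f = 2π·47.2 = 296.6 rad/s.
Step 2 — Component impedances:
  R1: Z = R = 3060 Ω
  R2: Z = R = 3870 Ω
  C: Z = 1/(jωC) = -j/(ω·C) = 0 - j1034 Ω
Step 3 — Parallel branch: R2 || C = 1/(1/R2 + 1/C) = 258 - j965.4 Ω.
Step 4 — Series with R1: Z_total = R1 + (R2 || C) = 3318 - j965.4 Ω = 3456∠-16.2° Ω.
Step 5 — Source phasor: V = 14.1∠60.0° V = 7.05 + j12.21 V.
Step 6 — Current: I = V / Z = 0.0009718 + j0.003963 A = 0.00408∠76.2° A.
Step 7 — Complex power: S = V·I* = 0.05524 - j0.01607 VA.
Step 8 — Real power: P = Re(S) = 0.05524 W.
Step 9 — Reactive power: Q = Im(S) = -0.01607 VAR.
Step 10 — Apparent power: |S| = 0.05753 VA.
Step 11 — Power factor: PF = P/|S| = 0.9602 (leading).

(a) P = 0.05524 W  (b) Q = -0.01607 VAR  (c) S = 0.05753 VA  (d) PF = 0.9602 (leading)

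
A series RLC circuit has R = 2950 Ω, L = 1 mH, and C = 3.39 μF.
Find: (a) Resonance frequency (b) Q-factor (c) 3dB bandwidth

Step 1 — Resonance: ω₀ = 1/√(LC) = 1/√(0.001·3.39e-06) = 1.718e+04 rad/s.
Step 2 — f₀ = ω₀/(2π) = 2734 Hz.
Step 3 — Series Q: Q = ω₀L/R = 1.718e+04·0.001/2950 = 0.005822.
Step 4 — Bandwidth: Δω = ω₀/Q = 2.95e+06 rad/s; BW = Δω/(2π) = 4.695e+05 Hz.

(a) f₀ = 2734 Hz  (b) Q = 0.005822  (c) BW = 4.695e+05 Hz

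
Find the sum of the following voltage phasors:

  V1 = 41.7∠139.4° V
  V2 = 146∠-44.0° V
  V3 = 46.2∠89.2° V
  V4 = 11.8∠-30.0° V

Step 1 — Convert each phasor to rectangular form:
  V1 = 41.7·(cos(139.4°) + j·sin(139.4°)) = -31.66 + j27.14 V
  V2 = 146·(cos(-44.0°) + j·sin(-44.0°)) = 105 - j101.4 V
  V3 = 46.2·(cos(89.2°) + j·sin(89.2°)) = 0.6451 + j46.2 V
  V4 = 11.8·(cos(-30.0°) + j·sin(-30.0°)) = 10.22 - j5.9 V
Step 2 — Sum components: V_total = 84.23 - j33.99 V.
Step 3 — Convert to polar: |V_total| = 90.83 V, ∠V_total = -22.0°.

V_total = 90.83∠-22.0° V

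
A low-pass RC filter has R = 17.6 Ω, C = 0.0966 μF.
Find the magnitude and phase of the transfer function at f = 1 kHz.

Step 1 — Angular frequency: ω = 2π·1000 = 6283 rad/s.
Step 2 — Transfer function: H(jω) = 1/(1 + jωRC).
Step 3 — Denominator: 1 + jωRC = 1 + j·6283·17.6·9.66e-08 = 1 + j0.01068.
Step 4 — H = 0.9999 - j0.01068.
Step 5 — Magnitude: |H| = 0.9999 (-0.0 dB); phase: φ = -0.6°.

|H| = 0.9999 (-0.0 dB), φ = -0.6°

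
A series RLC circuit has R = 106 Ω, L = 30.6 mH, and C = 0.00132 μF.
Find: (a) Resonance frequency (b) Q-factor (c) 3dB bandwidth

Step 1 — Resonance: ω₀ = 1/√(LC) = 1/√(0.0306·1.32e-09) = 1.573e+05 rad/s.
Step 2 — f₀ = ω₀/(2π) = 2.504e+04 Hz.
Step 3 — Series Q: Q = ω₀L/R = 1.573e+05·0.0306/106 = 45.42.
Step 4 — Bandwidth: Δω = ω₀/Q = 3464 rad/s; BW = Δω/(2π) = 551.3 Hz.

(a) f₀ = 2.504e+04 Hz  (b) Q = 45.42  (c) BW = 551.3 Hz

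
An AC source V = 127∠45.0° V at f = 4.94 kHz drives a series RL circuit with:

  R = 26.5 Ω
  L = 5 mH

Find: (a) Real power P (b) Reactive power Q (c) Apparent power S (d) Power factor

Step 1 — Angular frequency: ω = 2π·f = 2π·4940 = 3.104e+04 rad/s.
Step 2 — Component impedances:
  R: Z = R = 26.5 Ω
  L: Z = jωL = j·3.104e+04·0.005 = 0 + j155.2 Ω
Step 3 — Series combination: Z_total = R + L = 26.5 + j155.2 Ω = 157.4∠80.3° Ω.
Step 4 — Source phasor: V = 127∠45.0° V = 89.8 + j89.8 V.
Step 5 — Current: I = V / Z = 0.6583 - j0.4662 A = 0.8067∠-35.3° A.
Step 6 — Complex power: S = V·I* = 17.24 + j101 VA.
Step 7 — Real power: P = Re(S) = 17.24 W.
Step 8 — Reactive power: Q = Im(S) = 101 VAR.
Step 9 — Apparent power: |S| = 102.4 VA.
Step 10 — Power factor: PF = P/|S| = 0.1683 (lagging).

(a) P = 17.24 W  (b) Q = 101 VAR  (c) S = 102.4 VA  (d) PF = 0.1683 (lagging)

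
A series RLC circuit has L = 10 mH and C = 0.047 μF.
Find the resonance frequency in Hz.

Step 1 — Resonance condition Im(Z)=0 gives ω₀ = 1/√(LC).
Step 2 — ω₀ = 1/√(0.01·4.7e-08) = 4.613e+04 rad/s.
Step 3 — f₀ = ω₀/(2π) = 7341 Hz.

f₀ = 7341 Hz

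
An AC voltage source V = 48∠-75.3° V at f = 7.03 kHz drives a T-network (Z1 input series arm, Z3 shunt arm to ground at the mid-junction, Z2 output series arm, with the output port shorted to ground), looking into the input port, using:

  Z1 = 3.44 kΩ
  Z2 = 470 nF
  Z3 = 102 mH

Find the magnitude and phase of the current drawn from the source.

Step 1 — Angular frequency: ω = 2π·f = 2π·7030 = 4.417e+04 rad/s.
Step 2 — Component impedances:
  Z1: Z = R = 3440 Ω
  Z2: Z = 1/(jωC) = -j/(ω·C) = 0 - j48.17 Ω
  Z3: Z = jωL = j·4.417e+04·0.102 = 0 + j4505 Ω
Step 3 — With the output port shorted to ground, the output series arm Z2 runs from the junction to ground; the shunt arm Z3 also runs from the junction to ground. They appear in parallel: Z3 || Z2 = 0 - j48.69 Ω.
Step 4 — Series with input arm Z1: Z_in = Z1 + (Z3 || Z2) = 3440 - j48.69 Ω = 3440∠-0.8° Ω.
Step 5 — Source phasor: V = 48∠-75.3° V = 12.18 - j46.43 V.
Step 6 — Ohm's law: I = V / Z_total = (12.18 - j46.43) / (3440 - j48.69) = 0.003731 - j0.01344 A.
Step 7 — Convert to polar: |I| = 0.01395 A, ∠I = -74.5°.

I = 0.01395∠-74.5° A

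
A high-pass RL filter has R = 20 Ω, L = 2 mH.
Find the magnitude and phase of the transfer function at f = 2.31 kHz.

Step 1 — Angular frequency: ω = 2π·2310 = 1.451e+04 rad/s.
Step 2 — Transfer function: H(jω) = jωL/(R + jωL).
Step 3 — Numerator jωL = j·29.03; denominator R + jωL = 20 + j29.03.
Step 4 — H = 0.6781 + j0.4672.
Step 5 — Magnitude: |H| = 0.8235 (-1.7 dB); phase: φ = 34.6°.

|H| = 0.8235 (-1.7 dB), φ = 34.6°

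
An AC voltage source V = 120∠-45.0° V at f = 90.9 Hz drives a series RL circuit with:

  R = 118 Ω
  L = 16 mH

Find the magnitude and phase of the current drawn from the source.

Step 1 — Angular frequency: ω = 2π·f = 2π·90.9 = 571.1 rad/s.
Step 2 — Component impedances:
  R: Z = R = 118 Ω
  L: Z = jωL = j·571.1·0.016 = 0 + j9.138 Ω
Step 3 — Series combination: Z_total = R + L = 118 + j9.138 Ω = 118.4∠4.4° Ω.
Step 4 — Source phasor: V = 120∠-45.0° V = 84.85 - j84.85 V.
Step 5 — Ohm's law: I = V / Z_total = (84.85 - j84.85) / (118 + j9.138) = 0.6594 - j0.7702 A.
Step 6 — Convert to polar: |I| = 1.014 A, ∠I = -49.4°.

I = 1.014∠-49.4° A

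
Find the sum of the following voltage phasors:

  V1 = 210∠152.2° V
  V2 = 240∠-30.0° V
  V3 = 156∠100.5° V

Step 1 — Convert each phasor to rectangular form:
  V1 = 210·(cos(152.2°) + j·sin(152.2°)) = -185.8 + j97.94 V
  V2 = 240·(cos(-30.0°) + j·sin(-30.0°)) = 207.8 - j120 V
  V3 = 156·(cos(100.5°) + j·sin(100.5°)) = -28.43 + j153.4 V
Step 2 — Sum components: V_total = -6.345 + j131.3 V.
Step 3 — Convert to polar: |V_total| = 131.5 V, ∠V_total = 92.8°.

V_total = 131.5∠92.8° V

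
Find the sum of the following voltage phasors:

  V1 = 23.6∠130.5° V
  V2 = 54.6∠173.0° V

Step 1 — Convert each phasor to rectangular form:
  V1 = 23.6·(cos(130.5°) + j·sin(130.5°)) = -15.33 + j17.95 V
  V2 = 54.6·(cos(173.0°) + j·sin(173.0°)) = -54.19 + j6.654 V
Step 2 — Sum components: V_total = -69.52 + j24.6 V.
Step 3 — Convert to polar: |V_total| = 73.74 V, ∠V_total = 160.5°.

V_total = 73.74∠160.5° V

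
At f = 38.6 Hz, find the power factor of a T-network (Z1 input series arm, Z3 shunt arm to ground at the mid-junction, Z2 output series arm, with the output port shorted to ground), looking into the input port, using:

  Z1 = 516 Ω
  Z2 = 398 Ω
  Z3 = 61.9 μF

Step 1 — Angular frequency: ω = 2π·f = 2π·38.6 = 242.5 rad/s.
Step 2 — Component impedances:
  Z1: Z = R = 516 Ω
  Z2: Z = R = 398 Ω
  Z3: Z = 1/(jωC) = -j/(ω·C) = 0 - j66.61 Ω
Step 3 — With the output port shorted to ground, the output series arm Z2 runs from the junction to ground; the shunt arm Z3 also runs from the junction to ground. They appear in parallel: Z3 || Z2 = 10.84 - j64.8 Ω.
Step 4 — Series with input arm Z1: Z_in = Z1 + (Z3 || Z2) = 526.8 - j64.8 Ω = 530.8∠-7.0° Ω.
Step 5 — Power factor: PF = cos(φ) = Re(Z)/|Z| = 526.8/530.8 = 0.9925.
Step 6 — Type: Im(Z) = -64.8 ⇒ leading (phase φ = -7.0°).

PF = 0.9925 (leading, φ = -7.0°)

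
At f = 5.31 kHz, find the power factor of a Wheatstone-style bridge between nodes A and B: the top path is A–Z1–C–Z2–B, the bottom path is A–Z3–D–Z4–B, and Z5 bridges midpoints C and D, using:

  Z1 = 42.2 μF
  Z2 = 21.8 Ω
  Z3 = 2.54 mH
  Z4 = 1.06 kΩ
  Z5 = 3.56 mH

Step 1 — Angular frequency: ω = 2π·f = 2π·5310 = 3.336e+04 rad/s.
Step 2 — Component impedances:
  Z1: Z = 1/(jωC) = -j/(ω·C) = 0 - j0.7103 Ω
  Z2: Z = R = 21.8 Ω
  Z3: Z = jωL = j·3.336e+04·0.00254 = 0 + j84.74 Ω
  Z4: Z = R = 1060 Ω
  Z5: Z = jωL = j·3.336e+04·0.00356 = 0 + j118.8 Ω
Step 3 — Bridge requires nodal analysis (the Z5 bridge couples midpoints C and D, so the two paths cannot be reduced to a simple series/parallel combination). Setting node B to ground and injecting 1 A at node A, the 3-node admittance system at A, C, D solves to V_A = Z_AB = 21.36 - j0.6761 Ω = 21.37∠-1.8° Ω.
Step 4 — Power factor: PF = cos(φ) = Re(Z)/|Z| = 21.36/21.37 = 0.9995.
Step 5 — Type: Im(Z) = -0.6761 ⇒ leading (phase φ = -1.8°).

PF = 0.9995 (leading, φ = -1.8°)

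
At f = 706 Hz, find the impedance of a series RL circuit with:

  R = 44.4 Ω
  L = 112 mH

Step 1 — Angular frequency: ω = 2π·f = 2π·706 = 4436 rad/s.
Step 2 — Component impedances:
  R: Z = R = 44.4 Ω
  L: Z = jωL = j·4436·0.112 = 0 + j496.8 Ω
Step 3 — Series combination: Z_total = R + L = 44.4 + j496.8 Ω = 498.8∠84.9° Ω.

Z = 44.4 + j496.8 Ω = 498.8∠84.9° Ω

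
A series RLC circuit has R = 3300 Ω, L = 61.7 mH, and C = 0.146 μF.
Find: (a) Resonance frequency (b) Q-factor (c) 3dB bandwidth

Step 1 — Resonance: ω₀ = 1/√(LC) = 1/√(0.0617·1.46e-07) = 1.054e+04 rad/s.
Step 2 — f₀ = ω₀/(2π) = 1677 Hz.
Step 3 — Series Q: Q = ω₀L/R = 1.054e+04·0.0617/3300 = 0.197.
Step 4 — Bandwidth: Δω = ω₀/Q = 5.348e+04 rad/s; BW = Δω/(2π) = 8512 Hz.

(a) f₀ = 1677 Hz  (b) Q = 0.197  (c) BW = 8512 Hz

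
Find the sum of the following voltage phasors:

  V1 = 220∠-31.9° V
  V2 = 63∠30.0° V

Step 1 — Convert each phasor to rectangular form:
  V1 = 220·(cos(-31.9°) + j·sin(-31.9°)) = 186.8 - j116.3 V
  V2 = 63·(cos(30.0°) + j·sin(30.0°)) = 54.56 + j31.5 V
Step 2 — Sum components: V_total = 241.3 - j84.76 V.
Step 3 — Convert to polar: |V_total| = 255.8 V, ∠V_total = -19.4°.

V_total = 255.8∠-19.4° V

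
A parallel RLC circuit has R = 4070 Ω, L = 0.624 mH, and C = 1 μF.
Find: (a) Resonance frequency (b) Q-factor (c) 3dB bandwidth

Step 1 — Resonance: ω₀ = 1/√(LC) = 1/√(0.000624·1e-06) = 4.003e+04 rad/s.
Step 2 — f₀ = ω₀/(2π) = 6371 Hz.
Step 3 — Parallel Q: Q = R/(ω₀L) = 4070/(4.003e+04·0.000624) = 162.9.
Step 4 — Bandwidth: Δω = ω₀/Q = 245.7 rad/s; BW = Δω/(2π) = 39.1 Hz.

(a) f₀ = 6371 Hz  (b) Q = 162.9  (c) BW = 39.1 Hz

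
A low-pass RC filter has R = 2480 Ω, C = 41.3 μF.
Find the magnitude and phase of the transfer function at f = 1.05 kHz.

Step 1 — Angular frequency: ω = 2π·1050 = 6597 rad/s.
Step 2 — Transfer function: H(jω) = 1/(1 + jωRC).
Step 3 — Denominator: 1 + jωRC = 1 + j·6597·2480·4.13e-05 = 1 + j675.7.
Step 4 — H = 2.19e-06 - j0.00148.
Step 5 — Magnitude: |H| = 0.00148 (-56.6 dB); phase: φ = -89.9°.

|H| = 0.00148 (-56.6 dB), φ = -89.9°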